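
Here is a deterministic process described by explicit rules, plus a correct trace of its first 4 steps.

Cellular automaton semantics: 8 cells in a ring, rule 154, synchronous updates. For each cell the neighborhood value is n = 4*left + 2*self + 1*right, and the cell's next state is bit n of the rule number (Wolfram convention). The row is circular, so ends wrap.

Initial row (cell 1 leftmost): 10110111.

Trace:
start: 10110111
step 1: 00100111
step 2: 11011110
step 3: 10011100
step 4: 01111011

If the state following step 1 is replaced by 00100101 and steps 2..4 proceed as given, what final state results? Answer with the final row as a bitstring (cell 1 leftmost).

01100001

state after step 1 := 00100101
step 2: 11011000
step 3: 10010101
step 4: 01100001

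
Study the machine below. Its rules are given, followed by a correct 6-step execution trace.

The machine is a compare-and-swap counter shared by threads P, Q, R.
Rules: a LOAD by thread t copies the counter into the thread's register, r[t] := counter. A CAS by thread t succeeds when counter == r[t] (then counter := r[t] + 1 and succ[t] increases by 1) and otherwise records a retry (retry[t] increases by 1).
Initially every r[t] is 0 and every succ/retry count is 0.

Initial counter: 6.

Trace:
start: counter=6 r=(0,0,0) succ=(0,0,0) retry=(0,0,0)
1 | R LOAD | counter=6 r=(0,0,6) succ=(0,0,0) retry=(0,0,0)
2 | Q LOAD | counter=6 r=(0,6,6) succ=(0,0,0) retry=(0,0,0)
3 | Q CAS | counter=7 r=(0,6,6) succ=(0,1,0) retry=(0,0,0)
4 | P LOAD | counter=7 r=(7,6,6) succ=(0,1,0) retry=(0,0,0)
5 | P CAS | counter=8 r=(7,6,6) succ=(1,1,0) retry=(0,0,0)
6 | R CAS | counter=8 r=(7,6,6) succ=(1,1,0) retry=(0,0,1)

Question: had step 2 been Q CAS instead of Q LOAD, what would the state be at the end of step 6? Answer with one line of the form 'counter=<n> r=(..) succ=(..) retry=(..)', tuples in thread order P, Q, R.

counter=7 r=(6,0,6) succ=(1,0,0) retry=(0,2,1)

(re-executing from step 2 with the substitution; state before step 2: counter=6 r=(0,0,6) succ=(0,0,0) retry=(0,0,0))
2 | Q CAS | counter=6 r=(0,0,6) succ=(0,0,0) retry=(0,1,0)
3 | Q CAS | counter=6 r=(0,0,6) succ=(0,0,0) retry=(0,2,0)
4 | P LOAD | counter=6 r=(6,0,6) succ=(0,0,0) retry=(0,2,0)
5 | P CAS | counter=7 r=(6,0,6) succ=(1,0,0) retry=(0,2,0)
6 | R CAS | counter=7 r=(6,0,6) succ=(1,0,0) retry=(0,2,1)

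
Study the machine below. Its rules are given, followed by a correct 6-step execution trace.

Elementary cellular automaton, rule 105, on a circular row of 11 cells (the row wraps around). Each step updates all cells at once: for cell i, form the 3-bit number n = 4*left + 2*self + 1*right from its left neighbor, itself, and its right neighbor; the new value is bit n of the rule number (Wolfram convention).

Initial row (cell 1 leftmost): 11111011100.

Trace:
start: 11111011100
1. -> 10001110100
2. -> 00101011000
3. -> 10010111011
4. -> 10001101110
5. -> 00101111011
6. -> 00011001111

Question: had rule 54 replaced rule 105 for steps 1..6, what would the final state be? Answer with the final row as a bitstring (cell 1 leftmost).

11101000100

(re-executing steps 1..6 under rule 54; state before step 1: 11111011100)
1. -> 00000100011
2. -> 10001110100
3. -> 11010001111
4. -> 00111010000
5. -> 01000111000
6. -> 11101000100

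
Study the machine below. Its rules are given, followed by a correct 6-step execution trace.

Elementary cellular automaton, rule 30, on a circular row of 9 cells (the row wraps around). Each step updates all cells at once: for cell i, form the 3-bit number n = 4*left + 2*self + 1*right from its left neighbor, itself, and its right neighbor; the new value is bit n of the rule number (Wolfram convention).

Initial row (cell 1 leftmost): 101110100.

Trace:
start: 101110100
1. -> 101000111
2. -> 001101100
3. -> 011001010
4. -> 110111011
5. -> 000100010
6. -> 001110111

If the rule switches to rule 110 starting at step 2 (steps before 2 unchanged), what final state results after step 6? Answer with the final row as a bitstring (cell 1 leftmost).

(re-executing steps 2..6 under rule 110; state before step 2: 101000111)
2. -> 111001100
3. -> 101011101
4. -> 111110111
5. -> 000011100
6. -> 000110100

000110100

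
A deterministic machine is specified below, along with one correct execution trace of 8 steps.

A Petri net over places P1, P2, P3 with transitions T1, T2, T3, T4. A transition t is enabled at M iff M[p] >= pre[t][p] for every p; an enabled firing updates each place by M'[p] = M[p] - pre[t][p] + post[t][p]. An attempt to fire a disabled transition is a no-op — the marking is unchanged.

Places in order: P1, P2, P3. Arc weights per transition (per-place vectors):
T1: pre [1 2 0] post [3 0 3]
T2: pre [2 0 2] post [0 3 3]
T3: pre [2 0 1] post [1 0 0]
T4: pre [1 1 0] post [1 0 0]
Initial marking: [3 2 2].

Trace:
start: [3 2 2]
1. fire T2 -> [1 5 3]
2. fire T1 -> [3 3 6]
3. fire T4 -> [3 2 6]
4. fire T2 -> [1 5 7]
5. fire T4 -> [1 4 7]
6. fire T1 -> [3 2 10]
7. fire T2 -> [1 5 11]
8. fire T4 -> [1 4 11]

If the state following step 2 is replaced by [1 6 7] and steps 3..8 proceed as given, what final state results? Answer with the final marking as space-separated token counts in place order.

1 4 11

state after step 2 := [1 6 7]
3. fire T4 -> [1 5 7]
4. fire T2 -> [1 5 7]
5. fire T4 -> [1 4 7]
6. fire T1 -> [3 2 10]
7. fire T2 -> [1 5 11]
8. fire T4 -> [1 4 11]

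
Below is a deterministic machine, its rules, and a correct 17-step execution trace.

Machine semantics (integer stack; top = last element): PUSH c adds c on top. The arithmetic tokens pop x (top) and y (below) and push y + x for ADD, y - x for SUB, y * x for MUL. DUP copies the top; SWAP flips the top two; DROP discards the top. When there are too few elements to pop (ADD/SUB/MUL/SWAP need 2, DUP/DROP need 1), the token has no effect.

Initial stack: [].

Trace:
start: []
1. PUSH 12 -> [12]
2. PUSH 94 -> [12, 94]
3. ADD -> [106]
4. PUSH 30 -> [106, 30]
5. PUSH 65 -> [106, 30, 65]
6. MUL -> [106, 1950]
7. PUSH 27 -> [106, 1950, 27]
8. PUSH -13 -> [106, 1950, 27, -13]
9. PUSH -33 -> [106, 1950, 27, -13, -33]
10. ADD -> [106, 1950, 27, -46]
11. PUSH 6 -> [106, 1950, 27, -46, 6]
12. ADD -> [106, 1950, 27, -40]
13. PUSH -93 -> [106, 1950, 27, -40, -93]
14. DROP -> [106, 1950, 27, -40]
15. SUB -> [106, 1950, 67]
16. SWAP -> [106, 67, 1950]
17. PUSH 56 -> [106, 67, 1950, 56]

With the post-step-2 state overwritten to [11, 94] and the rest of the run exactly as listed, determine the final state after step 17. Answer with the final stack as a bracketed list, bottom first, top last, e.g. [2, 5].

state after step 2 := [11, 94]
3. ADD -> [105]
4. PUSH 30 -> [105, 30]
5. PUSH 65 -> [105, 30, 65]
6. MUL -> [105, 1950]
7. PUSH 27 -> [105, 1950, 27]
8. PUSH -13 -> [105, 1950, 27, -13]
9. PUSH -33 -> [105, 1950, 27, -13, -33]
10. ADD -> [105, 1950, 27, -46]
11. PUSH 6 -> [105, 1950, 27, -46, 6]
12. ADD -> [105, 1950, 27, -40]
13. PUSH -93 -> [105, 1950, 27, -40, -93]
14. DROP -> [105, 1950, 27, -40]
15. SUB -> [105, 1950, 67]
16. SWAP -> [105, 67, 1950]
17. PUSH 56 -> [105, 67, 1950, 56]

[105, 67, 1950, 56]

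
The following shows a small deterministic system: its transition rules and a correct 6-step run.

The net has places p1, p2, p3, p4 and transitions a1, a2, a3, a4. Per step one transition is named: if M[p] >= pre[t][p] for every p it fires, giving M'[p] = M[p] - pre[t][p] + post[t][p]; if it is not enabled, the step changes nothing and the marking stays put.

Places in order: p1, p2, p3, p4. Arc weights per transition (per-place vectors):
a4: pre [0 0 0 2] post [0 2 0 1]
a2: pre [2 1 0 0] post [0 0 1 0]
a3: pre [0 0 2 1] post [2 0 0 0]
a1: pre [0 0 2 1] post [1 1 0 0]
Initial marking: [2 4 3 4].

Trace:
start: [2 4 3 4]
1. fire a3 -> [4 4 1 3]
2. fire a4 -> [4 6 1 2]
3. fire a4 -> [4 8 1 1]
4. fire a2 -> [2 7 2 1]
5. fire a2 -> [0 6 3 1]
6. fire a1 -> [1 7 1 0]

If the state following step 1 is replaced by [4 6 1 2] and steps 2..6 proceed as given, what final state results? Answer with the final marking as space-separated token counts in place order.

state after step 1 := [4 6 1 2]
2. fire a4 -> [4 8 1 1]
3. fire a4 -> [4 8 1 1]
4. fire a2 -> [2 7 2 1]
5. fire a2 -> [0 6 3 1]
6. fire a1 -> [1 7 1 0]

1 7 1 0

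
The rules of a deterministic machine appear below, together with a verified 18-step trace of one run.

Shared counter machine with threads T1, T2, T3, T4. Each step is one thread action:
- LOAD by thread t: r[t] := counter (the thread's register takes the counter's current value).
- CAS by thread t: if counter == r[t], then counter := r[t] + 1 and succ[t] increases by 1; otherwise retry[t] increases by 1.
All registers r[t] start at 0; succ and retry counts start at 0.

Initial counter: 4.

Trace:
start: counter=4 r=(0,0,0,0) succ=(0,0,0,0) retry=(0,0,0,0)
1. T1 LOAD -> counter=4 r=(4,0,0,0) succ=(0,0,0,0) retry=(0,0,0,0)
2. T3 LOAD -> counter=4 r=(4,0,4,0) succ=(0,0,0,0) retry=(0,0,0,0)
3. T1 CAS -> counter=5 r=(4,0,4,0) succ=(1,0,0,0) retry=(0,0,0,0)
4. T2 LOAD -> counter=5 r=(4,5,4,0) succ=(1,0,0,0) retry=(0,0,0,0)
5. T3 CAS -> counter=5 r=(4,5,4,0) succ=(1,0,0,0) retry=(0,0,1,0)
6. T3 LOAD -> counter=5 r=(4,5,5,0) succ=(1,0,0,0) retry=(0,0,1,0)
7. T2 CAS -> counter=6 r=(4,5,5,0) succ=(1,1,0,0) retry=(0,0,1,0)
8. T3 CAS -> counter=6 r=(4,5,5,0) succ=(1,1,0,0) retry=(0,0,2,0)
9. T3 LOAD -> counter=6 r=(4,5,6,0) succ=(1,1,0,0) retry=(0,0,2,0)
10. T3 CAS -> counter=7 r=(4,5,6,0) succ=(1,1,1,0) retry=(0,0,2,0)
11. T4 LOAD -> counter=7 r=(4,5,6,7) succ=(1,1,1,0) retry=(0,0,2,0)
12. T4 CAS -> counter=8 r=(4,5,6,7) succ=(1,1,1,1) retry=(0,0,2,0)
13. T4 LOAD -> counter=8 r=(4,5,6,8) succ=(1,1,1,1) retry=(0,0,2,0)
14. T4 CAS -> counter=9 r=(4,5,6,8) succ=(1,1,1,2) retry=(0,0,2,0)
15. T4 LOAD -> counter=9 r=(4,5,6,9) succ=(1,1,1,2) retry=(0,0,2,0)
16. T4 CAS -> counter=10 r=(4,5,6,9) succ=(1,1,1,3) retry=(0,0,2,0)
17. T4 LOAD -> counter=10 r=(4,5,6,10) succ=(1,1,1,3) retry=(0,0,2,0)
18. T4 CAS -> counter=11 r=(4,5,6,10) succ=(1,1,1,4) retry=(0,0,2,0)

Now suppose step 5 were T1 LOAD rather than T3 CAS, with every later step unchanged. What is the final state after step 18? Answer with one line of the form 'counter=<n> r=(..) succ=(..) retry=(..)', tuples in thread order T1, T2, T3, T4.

counter=11 r=(5,5,6,10) succ=(1,1,1,4) retry=(0,0,1,0)

(re-executing from step 5 with the substitution; state before step 5: counter=5 r=(4,5,4,0) succ=(1,0,0,0) retry=(0,0,0,0))
5. T1 LOAD -> counter=5 r=(5,5,4,0) succ=(1,0,0,0) retry=(0,0,0,0)
6. T3 LOAD -> counter=5 r=(5,5,5,0) succ=(1,0,0,0) retry=(0,0,0,0)
7. T2 CAS -> counter=6 r=(5,5,5,0) succ=(1,1,0,0) retry=(0,0,0,0)
8. T3 CAS -> counter=6 r=(5,5,5,0) succ=(1,1,0,0) retry=(0,0,1,0)
9. T3 LOAD -> counter=6 r=(5,5,6,0) succ=(1,1,0,0) retry=(0,0,1,0)
10. T3 CAS -> counter=7 r=(5,5,6,0) succ=(1,1,1,0) retry=(0,0,1,0)
11. T4 LOAD -> counter=7 r=(5,5,6,7) succ=(1,1,1,0) retry=(0,0,1,0)
12. T4 CAS -> counter=8 r=(5,5,6,7) succ=(1,1,1,1) retry=(0,0,1,0)
13. T4 LOAD -> counter=8 r=(5,5,6,8) succ=(1,1,1,1) retry=(0,0,1,0)
14. T4 CAS -> counter=9 r=(5,5,6,8) succ=(1,1,1,2) retry=(0,0,1,0)
15. T4 LOAD -> counter=9 r=(5,5,6,9) succ=(1,1,1,2) retry=(0,0,1,0)
16. T4 CAS -> counter=10 r=(5,5,6,9) succ=(1,1,1,3) retry=(0,0,1,0)
17. T4 LOAD -> counter=10 r=(5,5,6,10) succ=(1,1,1,3) retry=(0,0,1,0)
18. T4 CAS -> counter=11 r=(5,5,6,10) succ=(1,1,1,4) retry=(0,0,1,0)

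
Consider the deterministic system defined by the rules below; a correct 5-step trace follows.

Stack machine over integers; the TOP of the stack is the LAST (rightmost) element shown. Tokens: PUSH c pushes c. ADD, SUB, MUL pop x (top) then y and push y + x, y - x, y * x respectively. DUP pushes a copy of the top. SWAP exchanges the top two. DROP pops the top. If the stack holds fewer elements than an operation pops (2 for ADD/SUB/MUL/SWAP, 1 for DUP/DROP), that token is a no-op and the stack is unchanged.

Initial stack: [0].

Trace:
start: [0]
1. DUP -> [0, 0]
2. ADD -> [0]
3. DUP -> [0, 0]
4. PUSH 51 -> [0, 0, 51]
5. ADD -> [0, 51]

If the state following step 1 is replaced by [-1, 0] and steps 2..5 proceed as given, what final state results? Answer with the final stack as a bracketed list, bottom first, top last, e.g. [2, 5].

state after step 1 := [-1, 0]
2. ADD -> [-1]
3. DUP -> [-1, -1]
4. PUSH 51 -> [-1, -1, 51]
5. ADD -> [-1, 50]

[-1, 50]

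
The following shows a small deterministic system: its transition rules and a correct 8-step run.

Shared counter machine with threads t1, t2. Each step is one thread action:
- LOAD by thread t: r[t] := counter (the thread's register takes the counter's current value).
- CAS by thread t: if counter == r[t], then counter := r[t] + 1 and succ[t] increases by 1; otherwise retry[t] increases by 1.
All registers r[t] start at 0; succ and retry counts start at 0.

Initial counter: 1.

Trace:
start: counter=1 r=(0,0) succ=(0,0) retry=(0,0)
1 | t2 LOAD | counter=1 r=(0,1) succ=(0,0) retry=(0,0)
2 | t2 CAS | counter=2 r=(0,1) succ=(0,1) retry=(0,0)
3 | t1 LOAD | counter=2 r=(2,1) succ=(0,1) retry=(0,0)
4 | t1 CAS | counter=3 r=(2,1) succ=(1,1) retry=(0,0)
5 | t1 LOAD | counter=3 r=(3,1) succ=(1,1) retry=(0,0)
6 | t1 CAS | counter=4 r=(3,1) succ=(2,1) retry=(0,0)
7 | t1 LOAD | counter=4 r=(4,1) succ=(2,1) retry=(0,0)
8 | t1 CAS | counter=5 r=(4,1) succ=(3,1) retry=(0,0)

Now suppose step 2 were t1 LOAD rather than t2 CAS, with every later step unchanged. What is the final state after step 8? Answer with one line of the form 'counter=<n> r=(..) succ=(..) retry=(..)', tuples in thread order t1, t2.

(re-executing from step 2 with the substitution; state before step 2: counter=1 r=(0,1) succ=(0,0) retry=(0,0))
2 | t1 LOAD | counter=1 r=(1,1) succ=(0,0) retry=(0,0)
3 | t1 LOAD | counter=1 r=(1,1) succ=(0,0) retry=(0,0)
4 | t1 CAS | counter=2 r=(1,1) succ=(1,0) retry=(0,0)
5 | t1 LOAD | counter=2 r=(2,1) succ=(1,0) retry=(0,0)
6 | t1 CAS | counter=3 r=(2,1) succ=(2,0) retry=(0,0)
7 | t1 LOAD | counter=3 r=(3,1) succ=(2,0) retry=(0,0)
8 | t1 CAS | counter=4 r=(3,1) succ=(3,0) retry=(0,0)

counter=4 r=(3,1) succ=(3,0) retry=(0,0)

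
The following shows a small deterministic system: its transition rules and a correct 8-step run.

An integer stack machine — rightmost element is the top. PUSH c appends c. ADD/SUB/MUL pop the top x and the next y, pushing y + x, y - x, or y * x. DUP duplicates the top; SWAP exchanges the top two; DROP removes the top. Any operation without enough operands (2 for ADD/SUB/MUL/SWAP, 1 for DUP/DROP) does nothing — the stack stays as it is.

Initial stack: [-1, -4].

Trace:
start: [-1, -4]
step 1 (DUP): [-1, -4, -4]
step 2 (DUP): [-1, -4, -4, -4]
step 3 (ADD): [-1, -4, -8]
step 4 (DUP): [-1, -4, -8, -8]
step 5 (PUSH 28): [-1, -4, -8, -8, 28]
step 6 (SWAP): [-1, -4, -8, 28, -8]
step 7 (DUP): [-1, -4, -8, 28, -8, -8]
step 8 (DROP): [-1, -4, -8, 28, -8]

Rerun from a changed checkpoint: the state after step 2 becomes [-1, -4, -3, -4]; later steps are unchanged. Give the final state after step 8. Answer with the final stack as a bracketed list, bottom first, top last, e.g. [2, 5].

state after step 2 := [-1, -4, -3, -4]
step 3 (ADD): [-1, -4, -7]
step 4 (DUP): [-1, -4, -7, -7]
step 5 (PUSH 28): [-1, -4, -7, -7, 28]
step 6 (SWAP): [-1, -4, -7, 28, -7]
step 7 (DUP): [-1, -4, -7, 28, -7, -7]
step 8 (DROP): [-1, -4, -7, 28, -7]

[-1, -4, -7, 28, -7]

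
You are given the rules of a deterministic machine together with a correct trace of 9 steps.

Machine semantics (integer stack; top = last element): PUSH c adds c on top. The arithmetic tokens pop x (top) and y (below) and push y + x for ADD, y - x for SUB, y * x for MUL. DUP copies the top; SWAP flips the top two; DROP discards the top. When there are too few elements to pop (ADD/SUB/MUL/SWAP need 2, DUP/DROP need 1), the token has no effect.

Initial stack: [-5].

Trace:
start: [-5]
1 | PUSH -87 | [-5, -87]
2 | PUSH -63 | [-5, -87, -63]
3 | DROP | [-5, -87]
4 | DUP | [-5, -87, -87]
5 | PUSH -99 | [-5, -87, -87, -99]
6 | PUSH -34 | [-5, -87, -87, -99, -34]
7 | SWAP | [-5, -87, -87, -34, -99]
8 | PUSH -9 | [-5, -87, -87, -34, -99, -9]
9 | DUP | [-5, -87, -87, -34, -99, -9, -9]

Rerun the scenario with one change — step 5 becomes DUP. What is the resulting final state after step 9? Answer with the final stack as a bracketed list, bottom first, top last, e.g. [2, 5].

[-5, -87, -87, -34, -87, -9, -9]

(re-executing from step 5 with the substitution; state before step 5: [-5, -87, -87])
5 | DUP | [-5, -87, -87, -87]
6 | PUSH -34 | [-5, -87, -87, -87, -34]
7 | SWAP | [-5, -87, -87, -34, -87]
8 | PUSH -9 | [-5, -87, -87, -34, -87, -9]
9 | DUP | [-5, -87, -87, -34, -87, -9, -9]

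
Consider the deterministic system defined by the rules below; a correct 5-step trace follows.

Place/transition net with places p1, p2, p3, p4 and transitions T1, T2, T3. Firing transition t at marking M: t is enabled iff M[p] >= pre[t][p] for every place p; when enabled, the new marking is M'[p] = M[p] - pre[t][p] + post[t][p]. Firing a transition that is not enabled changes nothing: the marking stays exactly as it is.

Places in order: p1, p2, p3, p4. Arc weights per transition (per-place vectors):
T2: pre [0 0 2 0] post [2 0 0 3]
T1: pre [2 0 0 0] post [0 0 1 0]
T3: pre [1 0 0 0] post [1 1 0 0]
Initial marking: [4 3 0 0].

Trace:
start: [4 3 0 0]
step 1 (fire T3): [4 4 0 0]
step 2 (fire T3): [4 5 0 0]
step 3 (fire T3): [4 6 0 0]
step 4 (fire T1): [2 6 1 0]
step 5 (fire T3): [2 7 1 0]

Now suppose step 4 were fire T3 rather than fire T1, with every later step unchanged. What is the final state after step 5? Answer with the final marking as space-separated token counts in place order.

(re-executing from step 4 with the substitution; state before step 4: [4 6 0 0])
step 4 (fire T3): [4 7 0 0]
step 5 (fire T3): [4 8 0 0]

4 8 0 0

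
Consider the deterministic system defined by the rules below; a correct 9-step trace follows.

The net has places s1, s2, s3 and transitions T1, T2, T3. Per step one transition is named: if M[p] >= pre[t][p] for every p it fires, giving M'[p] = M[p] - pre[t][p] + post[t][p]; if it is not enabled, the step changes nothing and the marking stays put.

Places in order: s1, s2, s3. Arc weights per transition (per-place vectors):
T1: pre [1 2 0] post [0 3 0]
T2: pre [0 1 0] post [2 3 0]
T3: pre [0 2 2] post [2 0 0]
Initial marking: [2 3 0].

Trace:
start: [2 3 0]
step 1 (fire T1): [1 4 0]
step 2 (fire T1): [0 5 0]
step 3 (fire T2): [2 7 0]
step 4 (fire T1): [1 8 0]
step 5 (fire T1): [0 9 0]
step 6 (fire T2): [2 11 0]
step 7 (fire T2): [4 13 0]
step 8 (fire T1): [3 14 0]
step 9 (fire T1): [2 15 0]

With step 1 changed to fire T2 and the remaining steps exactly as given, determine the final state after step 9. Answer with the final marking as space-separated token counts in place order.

(re-executing from step 1 with the substitution; state before step 1: [2 3 0])
step 1 (fire T2): [4 5 0]
step 2 (fire T1): [3 6 0]
step 3 (fire T2): [5 8 0]
step 4 (fire T1): [4 9 0]
step 5 (fire T1): [3 10 0]
step 6 (fire T2): [5 12 0]
step 7 (fire T2): [7 14 0]
step 8 (fire T1): [6 15 0]
step 9 (fire T1): [5 16 0]

5 16 0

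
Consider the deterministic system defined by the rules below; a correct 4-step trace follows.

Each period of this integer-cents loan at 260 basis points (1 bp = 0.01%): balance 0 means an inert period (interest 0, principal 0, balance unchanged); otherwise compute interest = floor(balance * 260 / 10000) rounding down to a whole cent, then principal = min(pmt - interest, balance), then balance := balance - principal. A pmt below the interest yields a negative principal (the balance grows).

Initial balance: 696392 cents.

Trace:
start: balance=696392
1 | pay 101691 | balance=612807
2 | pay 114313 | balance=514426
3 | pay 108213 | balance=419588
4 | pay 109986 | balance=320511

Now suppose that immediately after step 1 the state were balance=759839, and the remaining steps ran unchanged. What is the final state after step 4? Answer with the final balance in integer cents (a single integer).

state after step 1 := balance=759839
2 | pay 114313 | balance=665281
3 | pay 108213 | balance=574365
4 | pay 109986 | balance=479312

479312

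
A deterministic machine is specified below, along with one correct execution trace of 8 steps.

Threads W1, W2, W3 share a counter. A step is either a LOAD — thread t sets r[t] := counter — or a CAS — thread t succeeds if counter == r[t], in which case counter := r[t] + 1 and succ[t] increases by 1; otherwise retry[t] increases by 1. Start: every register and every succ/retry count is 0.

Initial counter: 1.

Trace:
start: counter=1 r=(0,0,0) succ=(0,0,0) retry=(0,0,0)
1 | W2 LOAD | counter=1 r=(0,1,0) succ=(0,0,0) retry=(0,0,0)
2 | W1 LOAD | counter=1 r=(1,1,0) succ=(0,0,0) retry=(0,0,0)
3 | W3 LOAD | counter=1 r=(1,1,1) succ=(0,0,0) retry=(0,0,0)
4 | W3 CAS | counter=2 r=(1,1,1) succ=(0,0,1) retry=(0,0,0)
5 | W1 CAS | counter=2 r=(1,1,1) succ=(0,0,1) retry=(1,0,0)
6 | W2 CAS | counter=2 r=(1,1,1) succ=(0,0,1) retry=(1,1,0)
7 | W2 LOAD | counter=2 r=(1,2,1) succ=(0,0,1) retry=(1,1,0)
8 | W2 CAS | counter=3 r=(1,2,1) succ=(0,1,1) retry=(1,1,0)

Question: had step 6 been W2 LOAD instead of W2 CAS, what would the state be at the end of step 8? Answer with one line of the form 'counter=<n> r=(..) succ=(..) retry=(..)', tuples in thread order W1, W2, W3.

(re-executing from step 6 with the substitution; state before step 6: counter=2 r=(1,1,1) succ=(0,0,1) retry=(1,0,0))
6 | W2 LOAD | counter=2 r=(1,2,1) succ=(0,0,1) retry=(1,0,0)
7 | W2 LOAD | counter=2 r=(1,2,1) succ=(0,0,1) retry=(1,0,0)
8 | W2 CAS | counter=3 r=(1,2,1) succ=(0,1,1) retry=(1,0,0)

counter=3 r=(1,2,1) succ=(0,1,1) retry=(1,0,0)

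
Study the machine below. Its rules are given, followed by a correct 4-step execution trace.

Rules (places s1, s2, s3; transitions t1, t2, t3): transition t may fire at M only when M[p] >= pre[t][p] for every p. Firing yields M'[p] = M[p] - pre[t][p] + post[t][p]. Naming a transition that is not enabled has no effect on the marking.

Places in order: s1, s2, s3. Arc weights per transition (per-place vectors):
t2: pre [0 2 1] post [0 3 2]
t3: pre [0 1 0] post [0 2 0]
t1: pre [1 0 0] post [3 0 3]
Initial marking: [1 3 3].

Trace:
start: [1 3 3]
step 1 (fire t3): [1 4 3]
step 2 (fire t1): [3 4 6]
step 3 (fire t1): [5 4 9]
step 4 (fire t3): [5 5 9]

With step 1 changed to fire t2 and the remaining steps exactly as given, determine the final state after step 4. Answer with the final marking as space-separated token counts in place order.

5 5 10

(re-executing from step 1 with the substitution; state before step 1: [1 3 3])
step 1 (fire t2): [1 4 4]
step 2 (fire t1): [3 4 7]
step 3 (fire t1): [5 4 10]
step 4 (fire t3): [5 5 10]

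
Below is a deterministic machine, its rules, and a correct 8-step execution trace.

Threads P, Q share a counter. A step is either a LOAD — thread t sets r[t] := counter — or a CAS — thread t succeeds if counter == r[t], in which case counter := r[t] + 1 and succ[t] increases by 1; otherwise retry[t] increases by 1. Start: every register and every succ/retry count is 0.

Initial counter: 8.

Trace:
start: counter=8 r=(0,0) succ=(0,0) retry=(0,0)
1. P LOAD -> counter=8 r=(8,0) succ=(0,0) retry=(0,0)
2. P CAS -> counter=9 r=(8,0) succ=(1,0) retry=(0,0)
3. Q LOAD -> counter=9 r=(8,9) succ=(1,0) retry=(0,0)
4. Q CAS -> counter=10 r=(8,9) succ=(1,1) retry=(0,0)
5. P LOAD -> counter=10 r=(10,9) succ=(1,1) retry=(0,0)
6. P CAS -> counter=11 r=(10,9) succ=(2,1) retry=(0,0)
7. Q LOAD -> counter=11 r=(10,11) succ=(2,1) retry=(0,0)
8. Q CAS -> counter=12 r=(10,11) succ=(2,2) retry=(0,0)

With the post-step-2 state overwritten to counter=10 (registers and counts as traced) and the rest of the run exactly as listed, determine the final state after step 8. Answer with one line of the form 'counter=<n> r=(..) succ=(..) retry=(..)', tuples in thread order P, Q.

counter=13 r=(11,12) succ=(2,2) retry=(0,0)

state after step 2 := counter=10 r=(8,0) succ=(1,0) retry=(0,0)
3. Q LOAD -> counter=10 r=(8,10) succ=(1,0) retry=(0,0)
4. Q CAS -> counter=11 r=(8,10) succ=(1,1) retry=(0,0)
5. P LOAD -> counter=11 r=(11,10) succ=(1,1) retry=(0,0)
6. P CAS -> counter=12 r=(11,10) succ=(2,1) retry=(0,0)
7. Q LOAD -> counter=12 r=(11,12) succ=(2,1) retry=(0,0)
8. Q CAS -> counter=13 r=(11,12) succ=(2,2) retry=(0,0)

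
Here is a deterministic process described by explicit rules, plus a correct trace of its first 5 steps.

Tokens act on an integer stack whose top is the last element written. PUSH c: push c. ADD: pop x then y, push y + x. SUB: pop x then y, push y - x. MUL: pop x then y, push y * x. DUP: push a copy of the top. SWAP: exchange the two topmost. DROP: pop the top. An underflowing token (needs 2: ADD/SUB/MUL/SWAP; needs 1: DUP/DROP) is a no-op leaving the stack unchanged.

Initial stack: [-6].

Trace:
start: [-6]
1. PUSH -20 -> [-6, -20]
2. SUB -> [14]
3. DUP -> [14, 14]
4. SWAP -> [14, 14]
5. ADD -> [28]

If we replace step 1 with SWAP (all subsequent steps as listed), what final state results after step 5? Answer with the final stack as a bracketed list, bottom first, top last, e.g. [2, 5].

[-12]

(re-executing from step 1 with the substitution; state before step 1: [-6])
1. SWAP -> [-6]
2. SUB -> [-6]
3. DUP -> [-6, -6]
4. SWAP -> [-6, -6]
5. ADD -> [-12]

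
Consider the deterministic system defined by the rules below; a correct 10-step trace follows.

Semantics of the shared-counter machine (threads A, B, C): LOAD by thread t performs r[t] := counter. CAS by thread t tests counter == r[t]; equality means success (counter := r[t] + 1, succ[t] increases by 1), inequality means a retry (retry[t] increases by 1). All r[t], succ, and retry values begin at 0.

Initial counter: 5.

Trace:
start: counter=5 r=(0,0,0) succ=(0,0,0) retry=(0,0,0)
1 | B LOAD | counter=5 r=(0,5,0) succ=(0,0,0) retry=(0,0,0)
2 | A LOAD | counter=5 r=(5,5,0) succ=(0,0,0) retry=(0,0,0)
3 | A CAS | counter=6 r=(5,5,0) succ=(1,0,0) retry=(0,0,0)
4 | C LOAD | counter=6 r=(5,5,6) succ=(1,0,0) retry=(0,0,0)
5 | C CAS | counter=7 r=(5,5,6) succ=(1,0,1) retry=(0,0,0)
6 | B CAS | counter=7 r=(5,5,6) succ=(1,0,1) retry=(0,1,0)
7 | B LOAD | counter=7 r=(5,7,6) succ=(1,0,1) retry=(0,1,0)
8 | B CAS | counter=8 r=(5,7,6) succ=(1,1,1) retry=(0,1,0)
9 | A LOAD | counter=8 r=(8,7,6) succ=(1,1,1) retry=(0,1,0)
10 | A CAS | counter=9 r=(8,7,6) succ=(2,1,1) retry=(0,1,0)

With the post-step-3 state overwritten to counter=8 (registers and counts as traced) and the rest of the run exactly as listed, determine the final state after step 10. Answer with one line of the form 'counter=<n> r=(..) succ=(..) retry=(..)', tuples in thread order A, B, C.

state after step 3 := counter=8 r=(5,5,0) succ=(1,0,0) retry=(0,0,0)
4 | C LOAD | counter=8 r=(5,5,8) succ=(1,0,0) retry=(0,0,0)
5 | C CAS | counter=9 r=(5,5,8) succ=(1,0,1) retry=(0,0,0)
6 | B CAS | counter=9 r=(5,5,8) succ=(1,0,1) retry=(0,1,0)
7 | B LOAD | counter=9 r=(5,9,8) succ=(1,0,1) retry=(0,1,0)
8 | B CAS | counter=10 r=(5,9,8) succ=(1,1,1) retry=(0,1,0)
9 | A LOAD | counter=10 r=(10,9,8) succ=(1,1,1) retry=(0,1,0)
10 | A CAS | counter=11 r=(10,9,8) succ=(2,1,1) retry=(0,1,0)

counter=11 r=(10,9,8) succ=(2,1,1) retry=(0,1,0)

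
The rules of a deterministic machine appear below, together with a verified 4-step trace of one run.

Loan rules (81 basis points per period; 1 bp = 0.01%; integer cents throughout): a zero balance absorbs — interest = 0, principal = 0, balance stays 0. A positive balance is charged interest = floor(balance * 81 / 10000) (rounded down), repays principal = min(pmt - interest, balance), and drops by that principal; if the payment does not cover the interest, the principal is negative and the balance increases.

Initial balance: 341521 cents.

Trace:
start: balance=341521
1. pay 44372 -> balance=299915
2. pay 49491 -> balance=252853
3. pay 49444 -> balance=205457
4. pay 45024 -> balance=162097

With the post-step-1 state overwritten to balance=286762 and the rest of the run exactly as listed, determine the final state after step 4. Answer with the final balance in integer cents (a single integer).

148620

state after step 1 := balance=286762
2. pay 49491 -> balance=239593
3. pay 49444 -> balance=192089
4. pay 45024 -> balance=148620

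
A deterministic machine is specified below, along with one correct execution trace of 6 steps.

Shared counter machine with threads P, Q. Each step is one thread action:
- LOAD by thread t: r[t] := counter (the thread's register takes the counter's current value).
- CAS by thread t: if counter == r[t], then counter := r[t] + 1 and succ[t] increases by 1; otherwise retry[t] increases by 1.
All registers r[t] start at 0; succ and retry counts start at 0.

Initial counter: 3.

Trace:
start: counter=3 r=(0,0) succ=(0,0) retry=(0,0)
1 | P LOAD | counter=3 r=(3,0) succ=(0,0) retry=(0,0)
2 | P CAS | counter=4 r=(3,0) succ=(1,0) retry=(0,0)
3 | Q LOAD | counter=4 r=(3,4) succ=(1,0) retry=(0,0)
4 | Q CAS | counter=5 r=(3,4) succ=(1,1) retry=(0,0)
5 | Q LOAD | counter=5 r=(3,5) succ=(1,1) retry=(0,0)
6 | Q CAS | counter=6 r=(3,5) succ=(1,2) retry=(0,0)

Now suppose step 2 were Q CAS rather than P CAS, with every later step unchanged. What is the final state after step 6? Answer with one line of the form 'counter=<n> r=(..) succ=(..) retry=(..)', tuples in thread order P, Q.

counter=5 r=(3,4) succ=(0,2) retry=(0,1)

(re-executing from step 2 with the substitution; state before step 2: counter=3 r=(3,0) succ=(0,0) retry=(0,0))
2 | Q CAS | counter=3 r=(3,0) succ=(0,0) retry=(0,1)
3 | Q LOAD | counter=3 r=(3,3) succ=(0,0) retry=(0,1)
4 | Q CAS | counter=4 r=(3,3) succ=(0,1) retry=(0,1)
5 | Q LOAD | counter=4 r=(3,4) succ=(0,1) retry=(0,1)
6 | Q CAS | counter=5 r=(3,4) succ=(0,2) retry=(0,1)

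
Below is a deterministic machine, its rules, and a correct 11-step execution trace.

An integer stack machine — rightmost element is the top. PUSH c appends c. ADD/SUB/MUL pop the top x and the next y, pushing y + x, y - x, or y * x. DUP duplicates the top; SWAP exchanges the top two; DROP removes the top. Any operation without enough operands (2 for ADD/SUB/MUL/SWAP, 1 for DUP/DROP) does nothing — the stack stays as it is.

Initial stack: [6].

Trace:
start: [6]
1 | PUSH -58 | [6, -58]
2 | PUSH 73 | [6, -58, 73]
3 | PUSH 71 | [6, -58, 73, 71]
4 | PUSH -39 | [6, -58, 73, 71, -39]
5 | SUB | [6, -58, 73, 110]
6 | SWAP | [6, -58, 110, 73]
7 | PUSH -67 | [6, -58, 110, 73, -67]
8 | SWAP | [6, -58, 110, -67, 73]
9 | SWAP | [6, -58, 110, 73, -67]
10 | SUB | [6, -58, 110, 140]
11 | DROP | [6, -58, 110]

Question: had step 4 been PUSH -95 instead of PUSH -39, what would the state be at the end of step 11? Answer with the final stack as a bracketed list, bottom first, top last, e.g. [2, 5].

(re-executing from step 4 with the substitution; state before step 4: [6, -58, 73, 71])
4 | PUSH -95 | [6, -58, 73, 71, -95]
5 | SUB | [6, -58, 73, 166]
6 | SWAP | [6, -58, 166, 73]
7 | PUSH -67 | [6, -58, 166, 73, -67]
8 | SWAP | [6, -58, 166, -67, 73]
9 | SWAP | [6, -58, 166, 73, -67]
10 | SUB | [6, -58, 166, 140]
11 | DROP | [6, -58, 166]

[6, -58, 166]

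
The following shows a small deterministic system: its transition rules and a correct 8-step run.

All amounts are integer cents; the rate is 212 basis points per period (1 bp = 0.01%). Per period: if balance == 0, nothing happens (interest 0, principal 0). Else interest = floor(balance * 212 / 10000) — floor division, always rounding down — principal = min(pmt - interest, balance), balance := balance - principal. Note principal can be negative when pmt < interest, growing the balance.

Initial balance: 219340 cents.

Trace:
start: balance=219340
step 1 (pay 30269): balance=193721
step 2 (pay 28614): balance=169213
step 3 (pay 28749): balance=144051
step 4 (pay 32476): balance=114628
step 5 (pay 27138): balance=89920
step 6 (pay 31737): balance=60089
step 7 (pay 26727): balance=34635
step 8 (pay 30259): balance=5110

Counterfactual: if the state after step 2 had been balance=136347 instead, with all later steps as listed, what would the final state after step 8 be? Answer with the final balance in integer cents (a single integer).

0

state after step 2 := balance=136347
step 3 (pay 28749): balance=110488
step 4 (pay 32476): balance=80354
step 5 (pay 27138): balance=54919
step 6 (pay 31737): balance=24346
step 7 (pay 26727): balance=0
step 8 (pay 30259): balance=0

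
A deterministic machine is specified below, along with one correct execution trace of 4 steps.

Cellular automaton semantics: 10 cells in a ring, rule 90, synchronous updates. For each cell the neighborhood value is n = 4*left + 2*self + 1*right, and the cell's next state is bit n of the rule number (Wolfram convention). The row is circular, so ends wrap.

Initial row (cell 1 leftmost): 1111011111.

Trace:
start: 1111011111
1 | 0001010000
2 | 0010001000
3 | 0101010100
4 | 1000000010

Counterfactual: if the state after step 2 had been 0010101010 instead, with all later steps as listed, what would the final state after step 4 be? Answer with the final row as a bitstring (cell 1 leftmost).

state after step 2 := 0010101010
3 | 0100000001
4 | 0010000010

0010000010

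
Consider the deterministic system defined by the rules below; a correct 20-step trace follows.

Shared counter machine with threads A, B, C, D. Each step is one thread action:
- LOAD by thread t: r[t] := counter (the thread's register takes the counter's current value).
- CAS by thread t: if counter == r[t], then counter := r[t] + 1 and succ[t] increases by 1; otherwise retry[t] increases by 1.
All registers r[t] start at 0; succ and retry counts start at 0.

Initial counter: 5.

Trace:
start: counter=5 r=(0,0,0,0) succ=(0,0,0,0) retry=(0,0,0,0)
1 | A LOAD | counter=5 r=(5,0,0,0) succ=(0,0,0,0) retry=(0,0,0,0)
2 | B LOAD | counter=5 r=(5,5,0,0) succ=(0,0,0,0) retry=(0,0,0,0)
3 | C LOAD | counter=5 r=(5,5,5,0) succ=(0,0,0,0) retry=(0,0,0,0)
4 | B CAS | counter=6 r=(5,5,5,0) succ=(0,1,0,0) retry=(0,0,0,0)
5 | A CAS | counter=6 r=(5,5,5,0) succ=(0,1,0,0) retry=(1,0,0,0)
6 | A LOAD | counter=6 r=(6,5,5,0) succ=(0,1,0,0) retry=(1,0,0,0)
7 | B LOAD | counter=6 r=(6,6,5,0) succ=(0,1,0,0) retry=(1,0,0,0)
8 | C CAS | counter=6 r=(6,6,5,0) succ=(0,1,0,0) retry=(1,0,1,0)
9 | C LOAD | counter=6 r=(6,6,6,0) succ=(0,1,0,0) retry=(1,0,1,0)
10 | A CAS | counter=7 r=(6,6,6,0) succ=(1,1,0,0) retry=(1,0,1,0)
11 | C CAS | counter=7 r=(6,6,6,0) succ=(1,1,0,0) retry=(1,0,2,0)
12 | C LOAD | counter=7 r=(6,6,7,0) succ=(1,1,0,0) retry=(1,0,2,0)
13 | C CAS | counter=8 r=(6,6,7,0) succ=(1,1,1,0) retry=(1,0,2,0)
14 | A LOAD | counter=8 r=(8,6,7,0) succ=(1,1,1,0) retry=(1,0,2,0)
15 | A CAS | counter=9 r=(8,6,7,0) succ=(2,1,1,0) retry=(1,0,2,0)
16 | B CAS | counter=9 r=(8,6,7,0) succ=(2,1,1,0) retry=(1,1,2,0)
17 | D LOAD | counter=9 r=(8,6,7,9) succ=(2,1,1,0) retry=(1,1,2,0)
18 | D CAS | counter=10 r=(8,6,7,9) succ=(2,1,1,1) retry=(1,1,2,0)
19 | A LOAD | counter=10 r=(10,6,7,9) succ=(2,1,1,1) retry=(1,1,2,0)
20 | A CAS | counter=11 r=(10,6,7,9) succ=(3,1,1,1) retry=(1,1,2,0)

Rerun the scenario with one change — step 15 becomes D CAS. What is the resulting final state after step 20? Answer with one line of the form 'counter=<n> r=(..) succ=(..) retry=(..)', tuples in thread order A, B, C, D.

(re-executing from step 15 with the substitution; state before step 15: counter=8 r=(8,6,7,0) succ=(1,1,1,0) retry=(1,0,2,0))
15 | D CAS | counter=8 r=(8,6,7,0) succ=(1,1,1,0) retry=(1,0,2,1)
16 | B CAS | counter=8 r=(8,6,7,0) succ=(1,1,1,0) retry=(1,1,2,1)
17 | D LOAD | counter=8 r=(8,6,7,8) succ=(1,1,1,0) retry=(1,1,2,1)
18 | D CAS | counter=9 r=(8,6,7,8) succ=(1,1,1,1) retry=(1,1,2,1)
19 | A LOAD | counter=9 r=(9,6,7,8) succ=(1,1,1,1) retry=(1,1,2,1)
20 | A CAS | counter=10 r=(9,6,7,8) succ=(2,1,1,1) retry=(1,1,2,1)

counter=10 r=(9,6,7,8) succ=(2,1,1,1) retry=(1,1,2,1)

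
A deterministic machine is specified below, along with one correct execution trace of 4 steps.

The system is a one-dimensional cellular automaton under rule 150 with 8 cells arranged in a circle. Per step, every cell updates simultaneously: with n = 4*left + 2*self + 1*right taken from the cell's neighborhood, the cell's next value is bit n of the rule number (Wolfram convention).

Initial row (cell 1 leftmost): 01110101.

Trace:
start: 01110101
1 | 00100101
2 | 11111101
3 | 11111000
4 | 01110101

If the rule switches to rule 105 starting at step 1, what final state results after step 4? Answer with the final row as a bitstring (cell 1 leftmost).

01110101

(re-executing steps 1..4 under rule 105; state before step 1: 01110101)
1 | 11011010
2 | 11111101
3 | 00000111
4 | 01110101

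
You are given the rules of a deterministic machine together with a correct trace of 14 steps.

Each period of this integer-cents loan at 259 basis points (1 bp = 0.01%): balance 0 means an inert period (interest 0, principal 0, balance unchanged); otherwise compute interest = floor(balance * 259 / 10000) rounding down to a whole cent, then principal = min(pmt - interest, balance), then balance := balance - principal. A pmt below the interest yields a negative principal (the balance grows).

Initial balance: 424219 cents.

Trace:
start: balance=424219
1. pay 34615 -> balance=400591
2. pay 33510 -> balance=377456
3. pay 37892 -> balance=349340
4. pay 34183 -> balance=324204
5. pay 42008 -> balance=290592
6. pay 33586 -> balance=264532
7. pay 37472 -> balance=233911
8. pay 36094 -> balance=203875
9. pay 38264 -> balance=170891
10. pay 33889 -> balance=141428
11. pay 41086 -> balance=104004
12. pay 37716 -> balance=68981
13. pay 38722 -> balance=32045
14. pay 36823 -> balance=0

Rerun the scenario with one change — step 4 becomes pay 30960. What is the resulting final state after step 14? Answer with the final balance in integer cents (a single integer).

(re-executing from step 4 with the substitution; state before step 4: balance=349340)
4. pay 30960 -> balance=327427
5. pay 42008 -> balance=293899
6. pay 33586 -> balance=267924
7. pay 37472 -> balance=237391
8. pay 36094 -> balance=207445
9. pay 38264 -> balance=174553
10. pay 33889 -> balance=145184
11. pay 41086 -> balance=107858
12. pay 37716 -> balance=72935
13. pay 38722 -> balance=36102
14. pay 36823 -> balance=214

214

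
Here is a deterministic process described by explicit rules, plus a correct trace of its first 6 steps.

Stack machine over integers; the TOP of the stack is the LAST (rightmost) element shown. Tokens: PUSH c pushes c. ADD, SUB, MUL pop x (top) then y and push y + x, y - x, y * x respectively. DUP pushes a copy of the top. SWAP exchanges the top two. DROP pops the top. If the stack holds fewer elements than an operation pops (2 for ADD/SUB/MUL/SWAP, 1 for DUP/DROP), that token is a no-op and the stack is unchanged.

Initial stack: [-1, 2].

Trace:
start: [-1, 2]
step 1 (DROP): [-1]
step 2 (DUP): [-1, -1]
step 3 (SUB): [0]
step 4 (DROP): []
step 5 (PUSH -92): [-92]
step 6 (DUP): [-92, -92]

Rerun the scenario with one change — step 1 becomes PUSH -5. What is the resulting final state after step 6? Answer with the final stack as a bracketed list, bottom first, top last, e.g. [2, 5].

(re-executing from step 1 with the substitution; state before step 1: [-1, 2])
step 1 (PUSH -5): [-1, 2, -5]
step 2 (DUP): [-1, 2, -5, -5]
step 3 (SUB): [-1, 2, 0]
step 4 (DROP): [-1, 2]
step 5 (PUSH -92): [-1, 2, -92]
step 6 (DUP): [-1, 2, -92, -92]

[-1, 2, -92, -92]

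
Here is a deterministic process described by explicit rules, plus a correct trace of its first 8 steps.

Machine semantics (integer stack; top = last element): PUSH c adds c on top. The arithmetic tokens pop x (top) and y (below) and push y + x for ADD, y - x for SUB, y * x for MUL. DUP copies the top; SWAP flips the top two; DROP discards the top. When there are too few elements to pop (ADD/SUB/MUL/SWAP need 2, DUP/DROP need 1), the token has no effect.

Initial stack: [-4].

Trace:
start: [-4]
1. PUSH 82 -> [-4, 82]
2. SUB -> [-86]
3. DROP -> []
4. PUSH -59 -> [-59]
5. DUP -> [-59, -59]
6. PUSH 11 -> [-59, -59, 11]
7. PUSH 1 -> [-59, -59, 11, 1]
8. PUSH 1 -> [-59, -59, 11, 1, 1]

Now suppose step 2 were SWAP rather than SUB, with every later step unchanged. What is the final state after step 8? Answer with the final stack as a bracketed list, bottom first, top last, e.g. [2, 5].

(re-executing from step 2 with the substitution; state before step 2: [-4, 82])
2. SWAP -> [82, -4]
3. DROP -> [82]
4. PUSH -59 -> [82, -59]
5. DUP -> [82, -59, -59]
6. PUSH 11 -> [82, -59, -59, 11]
7. PUSH 1 -> [82, -59, -59, 11, 1]
8. PUSH 1 -> [82, -59, -59, 11, 1, 1]

[82, -59, -59, 11, 1, 1]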